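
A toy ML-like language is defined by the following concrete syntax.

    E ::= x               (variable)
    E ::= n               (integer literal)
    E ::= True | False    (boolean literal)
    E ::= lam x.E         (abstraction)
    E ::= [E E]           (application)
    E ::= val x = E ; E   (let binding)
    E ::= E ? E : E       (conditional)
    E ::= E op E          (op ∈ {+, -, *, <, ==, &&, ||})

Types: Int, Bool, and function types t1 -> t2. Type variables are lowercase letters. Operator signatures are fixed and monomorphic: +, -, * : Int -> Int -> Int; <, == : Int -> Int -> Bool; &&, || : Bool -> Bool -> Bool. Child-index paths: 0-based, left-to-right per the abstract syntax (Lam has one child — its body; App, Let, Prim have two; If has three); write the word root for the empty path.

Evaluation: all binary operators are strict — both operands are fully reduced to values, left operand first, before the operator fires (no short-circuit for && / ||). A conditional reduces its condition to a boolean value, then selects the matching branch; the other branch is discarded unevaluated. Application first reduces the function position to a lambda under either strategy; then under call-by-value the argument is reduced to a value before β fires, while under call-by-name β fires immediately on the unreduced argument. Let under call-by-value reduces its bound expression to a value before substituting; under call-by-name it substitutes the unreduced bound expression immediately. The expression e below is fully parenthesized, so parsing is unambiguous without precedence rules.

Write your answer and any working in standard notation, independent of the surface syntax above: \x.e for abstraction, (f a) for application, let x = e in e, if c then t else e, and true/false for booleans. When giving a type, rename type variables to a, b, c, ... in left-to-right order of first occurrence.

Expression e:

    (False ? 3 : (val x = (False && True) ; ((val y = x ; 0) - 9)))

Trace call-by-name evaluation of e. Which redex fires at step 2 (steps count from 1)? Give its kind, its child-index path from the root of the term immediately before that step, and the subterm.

Answer: let at root : (let x = (false && true) in ((let y = x in 0) - 9))

Trace:
step 0: (if false then 3 else (let x = (false && true) in ((let y = x in 0) - 9)))
step 1: [if@root] (let x = (false && true) in ((let y = x in 0) - 9))
step 2: [let@root] ((let y = (false && true) in 0) - 9)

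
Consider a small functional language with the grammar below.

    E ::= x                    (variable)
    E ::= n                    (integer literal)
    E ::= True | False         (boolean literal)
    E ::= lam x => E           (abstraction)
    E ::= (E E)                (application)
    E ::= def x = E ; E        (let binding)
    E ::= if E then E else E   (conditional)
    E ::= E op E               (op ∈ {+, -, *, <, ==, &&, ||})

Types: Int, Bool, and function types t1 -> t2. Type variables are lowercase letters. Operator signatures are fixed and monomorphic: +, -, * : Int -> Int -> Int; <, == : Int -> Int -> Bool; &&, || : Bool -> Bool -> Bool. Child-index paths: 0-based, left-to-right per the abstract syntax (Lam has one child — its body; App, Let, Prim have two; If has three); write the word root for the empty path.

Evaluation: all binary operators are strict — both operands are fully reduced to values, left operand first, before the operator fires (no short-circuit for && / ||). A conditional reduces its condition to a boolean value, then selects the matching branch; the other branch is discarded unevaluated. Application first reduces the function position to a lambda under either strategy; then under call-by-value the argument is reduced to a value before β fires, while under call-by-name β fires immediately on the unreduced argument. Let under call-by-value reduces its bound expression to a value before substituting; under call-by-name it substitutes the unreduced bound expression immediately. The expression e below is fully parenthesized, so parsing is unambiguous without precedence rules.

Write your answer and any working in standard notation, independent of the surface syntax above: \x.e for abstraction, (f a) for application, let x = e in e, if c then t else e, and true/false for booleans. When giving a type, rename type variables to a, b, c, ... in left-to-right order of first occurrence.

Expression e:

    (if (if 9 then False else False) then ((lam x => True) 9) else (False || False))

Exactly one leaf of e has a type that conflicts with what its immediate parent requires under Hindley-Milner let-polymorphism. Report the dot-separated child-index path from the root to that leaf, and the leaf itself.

Answer: 0.0 : 9

Working:
  unify Int ~ Bool
  FAIL: mismatch Int ~ Bool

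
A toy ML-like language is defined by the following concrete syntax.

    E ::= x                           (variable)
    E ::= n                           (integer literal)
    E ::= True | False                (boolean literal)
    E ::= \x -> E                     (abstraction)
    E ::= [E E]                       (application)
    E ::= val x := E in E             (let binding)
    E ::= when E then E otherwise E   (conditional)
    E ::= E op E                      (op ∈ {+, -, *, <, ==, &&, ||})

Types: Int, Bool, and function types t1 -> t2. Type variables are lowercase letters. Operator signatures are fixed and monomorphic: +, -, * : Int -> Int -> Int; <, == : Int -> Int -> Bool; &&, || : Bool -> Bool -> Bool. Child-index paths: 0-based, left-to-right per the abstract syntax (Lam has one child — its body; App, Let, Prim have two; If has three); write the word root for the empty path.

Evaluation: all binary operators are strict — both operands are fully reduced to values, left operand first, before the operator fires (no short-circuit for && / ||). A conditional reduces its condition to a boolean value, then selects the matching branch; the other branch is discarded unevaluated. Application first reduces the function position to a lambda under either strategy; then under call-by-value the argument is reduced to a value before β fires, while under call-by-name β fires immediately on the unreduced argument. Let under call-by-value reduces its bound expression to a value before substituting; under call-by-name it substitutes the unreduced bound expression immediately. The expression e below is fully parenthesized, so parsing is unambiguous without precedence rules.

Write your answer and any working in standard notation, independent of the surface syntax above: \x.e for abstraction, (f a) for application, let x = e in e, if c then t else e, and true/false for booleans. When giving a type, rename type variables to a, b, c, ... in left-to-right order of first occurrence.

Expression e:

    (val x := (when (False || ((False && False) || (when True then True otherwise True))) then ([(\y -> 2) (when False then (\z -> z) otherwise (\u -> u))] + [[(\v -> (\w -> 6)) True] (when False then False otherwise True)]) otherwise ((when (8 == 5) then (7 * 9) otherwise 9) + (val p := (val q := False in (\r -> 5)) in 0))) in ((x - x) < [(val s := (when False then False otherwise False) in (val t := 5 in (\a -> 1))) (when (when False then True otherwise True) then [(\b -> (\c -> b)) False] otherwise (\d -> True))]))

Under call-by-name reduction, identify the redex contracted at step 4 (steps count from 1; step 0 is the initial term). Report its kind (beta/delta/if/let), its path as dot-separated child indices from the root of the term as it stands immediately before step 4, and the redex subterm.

Trace:
step 0: (let x = (if (false || ((false && false) || (if true then true else true))) then (((\y.2) (if false then (\z.z) else (\u.u))) + (((\v.(\w.6)) true) (if false then false else true))) else ((if (8 == 5) then (7 * 9) else 9) + (let p = (let q = false in (\r.5)) in 0))) in ((x - x) < ((let s = (if false then false else false) in (let t = 5 in (\a.1))) (if (if false then true else true) then ((\b.(\c.b)) false) else (\d.true)))))
step 1: [let@root] (((if (false || ((false && false) || (if true then true else true))) then (((\y.2) (if false then (\z.z) else (\u.u))) + (((\v.(\w.6)) true) (if false then false else true))) else ((if (8 == 5) then (7 * 9) else 9) + (let p = (let q = false in (\r.5)) in 0))) - (if (false || ((false && false) || (if true then true else true))) then (((\y.2) (if false then (\z.z) else (\u.u))) + (((\v.(\w.6)) true) (if false then false else true))) else ((if (8 == 5) then (7 * 9) else 9) + (let p = (let q = false in (\r.5)) in 0)))) < ((let s = (if false then false else false) in (let t = 5 in (\a.1))) (if (if false then true else true) then ((\b.(\c.b)) false) else (\d.true))))
step 2: [delta@0.0.0.1.0] (((if (false || (false || (if true then true else true))) then (((\y.2) (if false then (\z.z) else (\u.u))) + (((\v.(\w.6)) true) (if false then false else true))) else ((if (8 == 5) then (7 * 9) else 9) + (let p = (let q = false in (\r.5)) in 0))) - (if (false || ((false && false) || (if true then true else true))) then (((\y.2) (if false then (\z.z) else (\u.u))) + (((\v.(\w.6)) true) (if false then false else true))) else ((if (8 == 5) then (7 * 9) else 9) + (let p = (let q = false in (\r.5)) in 0)))) < ((let s = (if false then false else false) in (let t = 5 in (\a.1))) (if (if false then true else true) then ((\b.(\c.b)) false) else (\d.true))))
step 3: [if@0.0.0.1.1] (((if (false || (false || true)) then (((\y.2) (if false then (\z.z) else (\u.u))) + (((\v.(\w.6)) true) (if false then false else true))) else ((if (8 == 5) then (7 * 9) else 9) + (let p = (let q = false in (\r.5)) in 0))) - (if (false || ((false && false) || (if true then true else true))) then (((\y.2) (if false then (\z.z) else (\u.u))) + (((\v.(\w.6)) true) (if false then false else true))) else ((if (8 == 5) then (7 * 9) else 9) + (let p = (let q = false in (\r.5)) in 0)))) < ((let s = (if false then false else false) in (let t = 5 in (\a.1))) (if (if false then true else true) then ((\b.(\c.b)) false) else (\d.true))))
step 4: [delta@0.0.0.1] (((if (false || true) then (((\y.2) (if false then (\z.z) else (\u.u))) + (((\v.(\w.6)) true) (if false then false else true))) else ((if (8 == 5) then (7 * 9) else 9) + (let p = (let q = false in (\r.5)) in 0))) - (if (false || ((false && false) || (if true then true else true))) then (((\y.2) (if false then (\z.z) else (\u.u))) + (((\v.(\w.6)) true) (if false then false else true))) else ((if (8 == 5) then (7 * 9) else 9) + (let p = (let q = false in (\r.5)) in 0)))) < ((let s = (if false then false else false) in (let t = 5 in (\a.1))) (if (if false then true else true) then ((\b.(\c.b)) false) else (\d.true))))

Answer: delta at 0.0.0.1 : (false || true)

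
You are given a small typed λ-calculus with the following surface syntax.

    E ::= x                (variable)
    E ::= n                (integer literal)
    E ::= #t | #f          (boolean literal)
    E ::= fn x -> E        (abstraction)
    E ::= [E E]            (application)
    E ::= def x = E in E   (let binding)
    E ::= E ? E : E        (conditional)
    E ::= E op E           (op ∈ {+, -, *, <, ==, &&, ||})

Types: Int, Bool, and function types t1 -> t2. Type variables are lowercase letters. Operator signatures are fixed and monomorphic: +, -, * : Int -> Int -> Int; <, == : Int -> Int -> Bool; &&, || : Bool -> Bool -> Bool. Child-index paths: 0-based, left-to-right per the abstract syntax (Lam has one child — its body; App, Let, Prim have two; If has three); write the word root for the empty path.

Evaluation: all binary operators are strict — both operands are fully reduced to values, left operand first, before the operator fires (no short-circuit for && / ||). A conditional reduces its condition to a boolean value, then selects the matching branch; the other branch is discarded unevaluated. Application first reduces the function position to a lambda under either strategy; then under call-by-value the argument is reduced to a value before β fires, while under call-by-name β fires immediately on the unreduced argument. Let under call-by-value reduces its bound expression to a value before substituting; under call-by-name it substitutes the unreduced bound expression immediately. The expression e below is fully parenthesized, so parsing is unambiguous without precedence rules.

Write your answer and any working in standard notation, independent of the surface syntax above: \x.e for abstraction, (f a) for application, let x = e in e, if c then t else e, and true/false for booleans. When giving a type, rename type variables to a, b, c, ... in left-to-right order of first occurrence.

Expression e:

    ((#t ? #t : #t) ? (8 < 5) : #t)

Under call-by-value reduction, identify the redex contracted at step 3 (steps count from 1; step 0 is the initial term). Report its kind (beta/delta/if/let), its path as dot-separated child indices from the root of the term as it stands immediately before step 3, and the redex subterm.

Answer: delta at root : (8 < 5)

Derivation:
step 0: (if (if true then true else true) then (8 < 5) else true)
step 1: [if@0] (if true then (8 < 5) else true)
step 2: [if@root] (8 < 5)
step 3: [delta@root] false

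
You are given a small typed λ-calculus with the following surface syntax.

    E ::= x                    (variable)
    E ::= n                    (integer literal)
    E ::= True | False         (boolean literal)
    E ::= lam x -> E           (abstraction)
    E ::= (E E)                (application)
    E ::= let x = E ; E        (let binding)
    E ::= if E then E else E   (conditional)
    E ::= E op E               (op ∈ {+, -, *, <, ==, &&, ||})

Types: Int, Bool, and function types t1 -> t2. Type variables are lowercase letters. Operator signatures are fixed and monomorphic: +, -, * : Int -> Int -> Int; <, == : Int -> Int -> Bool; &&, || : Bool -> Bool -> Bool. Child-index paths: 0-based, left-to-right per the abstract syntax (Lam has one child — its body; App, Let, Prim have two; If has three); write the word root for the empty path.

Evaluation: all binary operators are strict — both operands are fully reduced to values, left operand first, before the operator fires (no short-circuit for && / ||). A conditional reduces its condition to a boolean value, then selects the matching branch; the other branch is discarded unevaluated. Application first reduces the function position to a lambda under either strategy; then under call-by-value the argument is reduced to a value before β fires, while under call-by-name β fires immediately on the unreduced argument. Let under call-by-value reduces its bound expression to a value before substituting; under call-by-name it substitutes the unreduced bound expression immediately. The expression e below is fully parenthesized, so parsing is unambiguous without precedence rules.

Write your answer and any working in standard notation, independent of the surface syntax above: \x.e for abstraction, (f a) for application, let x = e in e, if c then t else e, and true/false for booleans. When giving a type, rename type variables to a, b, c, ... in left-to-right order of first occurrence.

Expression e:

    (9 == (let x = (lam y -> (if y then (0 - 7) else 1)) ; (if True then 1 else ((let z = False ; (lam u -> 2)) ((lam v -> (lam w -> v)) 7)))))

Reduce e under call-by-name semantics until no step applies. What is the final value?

Answer: false

Trace:
step 0: (9 == (let x = (\y.(if y then (0 - 7) else 1)) in (if true then 1 else ((let z = false in (\u.2)) ((\v.(\w.v)) 7)))))
step 1: [let@1] (9 == (if true then 1 else ((let z = false in (\u.2)) ((\v.(\w.v)) 7))))
step 2: [if@1] (9 == 1)
step 3: [delta@root] false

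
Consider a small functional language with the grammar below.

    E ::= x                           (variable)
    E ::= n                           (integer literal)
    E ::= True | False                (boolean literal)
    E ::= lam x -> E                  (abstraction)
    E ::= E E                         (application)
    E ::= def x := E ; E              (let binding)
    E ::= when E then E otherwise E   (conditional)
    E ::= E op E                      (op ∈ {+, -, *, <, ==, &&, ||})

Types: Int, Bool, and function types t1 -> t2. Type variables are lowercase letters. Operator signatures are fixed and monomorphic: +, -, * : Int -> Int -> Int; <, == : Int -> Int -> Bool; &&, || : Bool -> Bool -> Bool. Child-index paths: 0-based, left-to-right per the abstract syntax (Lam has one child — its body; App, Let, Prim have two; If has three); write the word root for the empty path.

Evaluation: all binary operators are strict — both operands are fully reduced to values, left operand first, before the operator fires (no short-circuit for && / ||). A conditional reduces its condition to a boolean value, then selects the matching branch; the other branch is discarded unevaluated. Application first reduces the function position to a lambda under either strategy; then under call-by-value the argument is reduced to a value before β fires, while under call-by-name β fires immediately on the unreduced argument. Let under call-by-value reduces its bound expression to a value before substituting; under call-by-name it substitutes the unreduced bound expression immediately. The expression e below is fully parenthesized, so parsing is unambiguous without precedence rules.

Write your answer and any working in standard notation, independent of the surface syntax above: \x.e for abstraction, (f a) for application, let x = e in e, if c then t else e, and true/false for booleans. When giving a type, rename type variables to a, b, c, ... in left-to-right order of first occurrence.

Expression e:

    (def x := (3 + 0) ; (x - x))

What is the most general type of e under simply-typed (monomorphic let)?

Answer: Int

Derivation:
  unify Int ~ Int
  unify Int ~ Int
let x : Int
x : Int
  unify Int ~ Int
x : Int
  unify Int ~ Int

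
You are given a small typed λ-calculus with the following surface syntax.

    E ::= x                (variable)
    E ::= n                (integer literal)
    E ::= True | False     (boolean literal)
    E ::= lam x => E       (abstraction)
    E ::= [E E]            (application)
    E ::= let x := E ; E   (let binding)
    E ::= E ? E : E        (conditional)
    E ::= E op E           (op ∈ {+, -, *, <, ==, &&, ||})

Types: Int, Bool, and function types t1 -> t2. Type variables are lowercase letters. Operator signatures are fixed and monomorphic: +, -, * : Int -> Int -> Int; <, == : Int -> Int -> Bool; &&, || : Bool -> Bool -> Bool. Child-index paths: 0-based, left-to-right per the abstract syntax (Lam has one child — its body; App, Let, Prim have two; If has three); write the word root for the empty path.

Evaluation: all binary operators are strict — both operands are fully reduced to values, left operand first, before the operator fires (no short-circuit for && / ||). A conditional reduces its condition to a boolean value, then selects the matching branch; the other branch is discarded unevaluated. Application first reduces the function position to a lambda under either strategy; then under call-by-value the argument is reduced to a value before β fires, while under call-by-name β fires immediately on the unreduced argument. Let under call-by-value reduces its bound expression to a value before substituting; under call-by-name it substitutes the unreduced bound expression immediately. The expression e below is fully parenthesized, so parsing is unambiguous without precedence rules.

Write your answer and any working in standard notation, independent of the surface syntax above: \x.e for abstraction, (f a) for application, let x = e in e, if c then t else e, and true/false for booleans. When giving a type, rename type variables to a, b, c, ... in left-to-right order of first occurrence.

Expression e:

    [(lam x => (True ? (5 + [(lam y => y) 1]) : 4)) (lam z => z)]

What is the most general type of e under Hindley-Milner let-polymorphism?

Working:
  unify Bool ~ Bool
  unify Int ~ Int
y : b
\y._ : b -> b
  unify b -> b ~ Int -> c
  unify b ~ Int
  unify Int ~ c
_ _ : Int
  unify Int ~ Int
  unify Int ~ Int
\x._ : a -> Int
z : d
\z._ : d -> d
  unify a -> Int ~ (d -> d) -> e
  unify a ~ d -> d
  unify Int ~ e
_ _ : Int

Answer: Int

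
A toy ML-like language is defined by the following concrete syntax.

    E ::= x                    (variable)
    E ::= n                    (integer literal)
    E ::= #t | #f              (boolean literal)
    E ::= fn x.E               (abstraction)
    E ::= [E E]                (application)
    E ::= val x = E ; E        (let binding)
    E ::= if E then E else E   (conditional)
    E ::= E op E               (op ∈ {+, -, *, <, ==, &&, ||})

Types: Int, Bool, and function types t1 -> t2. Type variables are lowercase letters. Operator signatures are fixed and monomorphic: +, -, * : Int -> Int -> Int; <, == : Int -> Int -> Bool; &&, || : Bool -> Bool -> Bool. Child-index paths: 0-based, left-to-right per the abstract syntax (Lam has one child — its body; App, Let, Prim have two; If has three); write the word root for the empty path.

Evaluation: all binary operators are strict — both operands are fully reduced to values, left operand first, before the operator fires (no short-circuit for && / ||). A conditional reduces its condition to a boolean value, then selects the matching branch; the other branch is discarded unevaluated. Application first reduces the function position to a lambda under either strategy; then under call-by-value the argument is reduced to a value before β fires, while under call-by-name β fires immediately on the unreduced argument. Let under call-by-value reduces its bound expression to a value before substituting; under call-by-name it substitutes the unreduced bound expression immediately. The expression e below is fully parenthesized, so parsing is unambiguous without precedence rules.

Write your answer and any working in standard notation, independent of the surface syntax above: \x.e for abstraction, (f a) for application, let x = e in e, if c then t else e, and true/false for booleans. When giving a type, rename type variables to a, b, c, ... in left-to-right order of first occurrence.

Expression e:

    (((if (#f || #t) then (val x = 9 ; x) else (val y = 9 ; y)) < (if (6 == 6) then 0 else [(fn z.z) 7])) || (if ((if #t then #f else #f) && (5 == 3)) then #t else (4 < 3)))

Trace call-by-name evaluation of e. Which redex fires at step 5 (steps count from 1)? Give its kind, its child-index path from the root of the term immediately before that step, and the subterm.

Working:
step 0: (((if (false || true) then (let x = 9 in x) else (let y = 9 in y)) < (if (6 == 6) then 0 else ((\z.z) 7))) || (if ((if true then false else false) && (5 == 3)) then true else (4 < 3)))
step 1: [delta@0.0.0] (((if true then (let x = 9 in x) else (let y = 9 in y)) < (if (6 == 6) then 0 else ((\z.z) 7))) || (if ((if true then false else false) && (5 == 3)) then true else (4 < 3)))
step 2: [if@0.0] (((let x = 9 in x) < (if (6 == 6) then 0 else ((\z.z) 7))) || (if ((if true then false else false) && (5 == 3)) then true else (4 < 3)))
step 3: [let@0.0] ((9 < (if (6 == 6) then 0 else ((\z.z) 7))) || (if ((if true then false else false) && (5 == 3)) then true else (4 < 3)))
step 4: [delta@0.1.0] ((9 < (if true then 0 else ((\z.z) 7))) || (if ((if true then false else false) && (5 == 3)) then true else (4 < 3)))
step 5: [if@0.1] ((9 < 0) || (if ((if true then false else false) && (5 == 3)) then true else (4 < 3)))

Answer: if at 0.1 : (if true then 0 else ((\z.z) 7))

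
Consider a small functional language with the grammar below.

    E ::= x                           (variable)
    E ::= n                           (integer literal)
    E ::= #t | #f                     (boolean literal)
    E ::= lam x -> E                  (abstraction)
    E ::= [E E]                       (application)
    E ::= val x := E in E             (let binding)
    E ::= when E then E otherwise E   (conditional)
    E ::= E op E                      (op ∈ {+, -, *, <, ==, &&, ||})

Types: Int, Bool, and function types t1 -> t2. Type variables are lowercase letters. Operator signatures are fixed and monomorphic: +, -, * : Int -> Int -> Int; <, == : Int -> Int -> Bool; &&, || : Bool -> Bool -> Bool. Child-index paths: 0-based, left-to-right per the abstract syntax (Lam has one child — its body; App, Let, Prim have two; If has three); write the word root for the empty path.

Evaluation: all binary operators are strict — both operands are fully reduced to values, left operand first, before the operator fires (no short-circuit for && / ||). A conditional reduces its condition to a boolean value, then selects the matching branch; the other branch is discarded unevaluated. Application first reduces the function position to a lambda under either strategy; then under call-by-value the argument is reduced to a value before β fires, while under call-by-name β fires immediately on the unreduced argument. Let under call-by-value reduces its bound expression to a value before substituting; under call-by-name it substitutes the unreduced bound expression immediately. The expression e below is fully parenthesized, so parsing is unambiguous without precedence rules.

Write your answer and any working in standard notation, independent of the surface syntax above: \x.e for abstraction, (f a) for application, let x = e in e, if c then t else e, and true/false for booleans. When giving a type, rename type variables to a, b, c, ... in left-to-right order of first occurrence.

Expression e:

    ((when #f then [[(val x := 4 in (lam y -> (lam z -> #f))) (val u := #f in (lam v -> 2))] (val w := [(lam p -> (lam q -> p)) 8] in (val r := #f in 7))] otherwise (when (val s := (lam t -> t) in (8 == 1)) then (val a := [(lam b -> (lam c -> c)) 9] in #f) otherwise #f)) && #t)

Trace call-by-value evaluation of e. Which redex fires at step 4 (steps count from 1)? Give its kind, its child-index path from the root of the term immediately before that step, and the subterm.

Derivation:
step 0: ((if false then (((let x = 4 in (\y.(\z.false))) (let u = false in (\v.2))) (let w = ((\p.(\q.p)) 8) in (let r = false in 7))) else (if (let s = (\t.t) in (8 == 1)) then (let a = ((\b.(\c.c)) 9) in false) else false)) && true)
step 1: [if@0] ((if (let s = (\t.t) in (8 == 1)) then (let a = ((\b.(\c.c)) 9) in false) else false) && true)
step 2: [let@0.0] ((if (8 == 1) then (let a = ((\b.(\c.c)) 9) in false) else false) && true)
step 3: [delta@0.0] ((if false then (let a = ((\b.(\c.c)) 9) in false) else false) && true)
step 4: [if@0] (false && true)

Answer: if at 0 : (if false then (let a = ((\b.(\c.c)) 9) in false) else false)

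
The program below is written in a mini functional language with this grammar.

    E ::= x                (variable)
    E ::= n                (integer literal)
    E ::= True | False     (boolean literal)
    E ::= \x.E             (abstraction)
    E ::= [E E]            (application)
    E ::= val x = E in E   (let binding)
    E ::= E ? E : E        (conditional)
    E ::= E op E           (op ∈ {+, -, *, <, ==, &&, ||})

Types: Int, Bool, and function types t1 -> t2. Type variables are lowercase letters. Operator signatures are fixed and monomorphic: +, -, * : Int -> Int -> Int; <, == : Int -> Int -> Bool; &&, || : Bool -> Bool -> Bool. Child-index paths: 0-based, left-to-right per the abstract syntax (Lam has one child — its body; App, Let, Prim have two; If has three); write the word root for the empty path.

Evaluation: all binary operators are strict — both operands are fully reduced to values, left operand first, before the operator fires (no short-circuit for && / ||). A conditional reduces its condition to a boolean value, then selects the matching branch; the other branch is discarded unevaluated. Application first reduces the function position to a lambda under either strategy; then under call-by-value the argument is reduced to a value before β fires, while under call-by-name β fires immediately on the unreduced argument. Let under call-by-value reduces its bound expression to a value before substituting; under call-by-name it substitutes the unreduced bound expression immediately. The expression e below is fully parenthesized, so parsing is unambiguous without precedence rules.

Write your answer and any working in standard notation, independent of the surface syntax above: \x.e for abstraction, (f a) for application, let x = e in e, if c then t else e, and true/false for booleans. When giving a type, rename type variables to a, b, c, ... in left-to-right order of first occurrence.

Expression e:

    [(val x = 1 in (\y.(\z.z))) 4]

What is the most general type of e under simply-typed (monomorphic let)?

Answer: a -> a

Trace:
let x : Int
z : b
\z._ : b -> b
\y._ : a -> b -> b
  unify a -> b -> b ~ Int -> c
  unify a ~ Int
  unify b -> b ~ c
_ _ : b -> b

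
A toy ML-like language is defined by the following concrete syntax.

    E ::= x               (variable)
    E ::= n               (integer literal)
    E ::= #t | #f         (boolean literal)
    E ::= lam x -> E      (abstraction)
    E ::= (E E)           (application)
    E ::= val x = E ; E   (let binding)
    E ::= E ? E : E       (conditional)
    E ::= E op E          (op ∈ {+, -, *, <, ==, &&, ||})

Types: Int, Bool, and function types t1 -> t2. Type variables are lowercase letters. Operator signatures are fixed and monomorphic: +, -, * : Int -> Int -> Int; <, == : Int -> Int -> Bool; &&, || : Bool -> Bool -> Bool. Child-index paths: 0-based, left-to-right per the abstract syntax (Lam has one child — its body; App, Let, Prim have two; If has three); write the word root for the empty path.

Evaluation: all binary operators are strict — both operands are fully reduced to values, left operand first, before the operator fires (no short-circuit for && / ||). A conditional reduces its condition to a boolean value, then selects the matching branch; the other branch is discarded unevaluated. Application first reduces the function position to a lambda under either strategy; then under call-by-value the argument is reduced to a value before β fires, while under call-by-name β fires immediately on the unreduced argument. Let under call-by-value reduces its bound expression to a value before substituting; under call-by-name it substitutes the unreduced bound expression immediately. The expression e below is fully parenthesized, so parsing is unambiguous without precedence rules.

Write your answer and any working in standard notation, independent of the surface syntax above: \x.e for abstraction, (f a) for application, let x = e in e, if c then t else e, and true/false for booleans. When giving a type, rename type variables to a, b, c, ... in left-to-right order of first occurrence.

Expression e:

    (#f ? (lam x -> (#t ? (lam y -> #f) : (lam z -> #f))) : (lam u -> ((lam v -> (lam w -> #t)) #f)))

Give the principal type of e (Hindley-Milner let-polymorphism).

Derivation:
  unify Bool ~ Bool
  unify Bool ~ Bool
\y._ : b -> Bool
\z._ : c -> Bool
  unify b -> Bool ~ c -> Bool
  unify b ~ c
  unify Bool ~ Bool
\x._ : a -> c -> Bool
\w._ : f -> Bool
\v._ : e -> f -> Bool
  unify e -> f -> Bool ~ Bool -> g
  unify e ~ Bool
  unify f -> Bool ~ g
_ _ : f -> Bool
\u._ : d -> f -> Bool
  unify a -> c -> Bool ~ d -> f -> Bool
  unify a ~ d
  unify c -> Bool ~ f -> Bool
  unify c ~ f
  unify Bool ~ Bool

Answer: a -> b -> Bool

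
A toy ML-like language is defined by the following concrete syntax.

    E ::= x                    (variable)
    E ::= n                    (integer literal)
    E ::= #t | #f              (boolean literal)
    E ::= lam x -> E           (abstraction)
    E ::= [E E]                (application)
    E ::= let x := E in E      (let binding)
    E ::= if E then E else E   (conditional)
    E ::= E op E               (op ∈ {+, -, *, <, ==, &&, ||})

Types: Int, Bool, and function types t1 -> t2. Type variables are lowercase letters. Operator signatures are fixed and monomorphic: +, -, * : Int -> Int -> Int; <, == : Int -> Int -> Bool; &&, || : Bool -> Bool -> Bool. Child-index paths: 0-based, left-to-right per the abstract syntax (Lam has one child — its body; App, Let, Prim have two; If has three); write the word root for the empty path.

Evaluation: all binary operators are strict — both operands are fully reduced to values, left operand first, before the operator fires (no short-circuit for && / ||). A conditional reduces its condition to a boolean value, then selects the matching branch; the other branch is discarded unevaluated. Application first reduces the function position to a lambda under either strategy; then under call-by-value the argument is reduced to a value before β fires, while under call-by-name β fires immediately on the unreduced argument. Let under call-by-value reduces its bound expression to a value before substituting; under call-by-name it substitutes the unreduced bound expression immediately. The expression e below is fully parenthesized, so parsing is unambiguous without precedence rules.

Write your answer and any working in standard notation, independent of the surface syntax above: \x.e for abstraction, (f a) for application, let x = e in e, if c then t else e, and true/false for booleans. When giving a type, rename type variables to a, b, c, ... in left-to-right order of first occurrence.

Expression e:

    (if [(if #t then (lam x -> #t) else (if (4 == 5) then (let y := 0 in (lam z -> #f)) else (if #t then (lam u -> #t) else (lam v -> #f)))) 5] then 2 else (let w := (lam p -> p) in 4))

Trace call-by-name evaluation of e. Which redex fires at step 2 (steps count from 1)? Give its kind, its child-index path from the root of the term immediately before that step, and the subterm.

Trace:
step 0: (if ((if true then (\x.true) else (if (4 == 5) then (let y = 0 in (\z.false)) else (if true then (\u.true) else (\v.false)))) 5) then 2 else (let w = (\p.p) in 4))
step 1: [if@0.0] (if ((\x.true) 5) then 2 else (let w = (\p.p) in 4))
step 2: [beta@0] (if true then 2 else (let w = (\p.p) in 4))

Answer: beta at 0 : ((\x.true) 5)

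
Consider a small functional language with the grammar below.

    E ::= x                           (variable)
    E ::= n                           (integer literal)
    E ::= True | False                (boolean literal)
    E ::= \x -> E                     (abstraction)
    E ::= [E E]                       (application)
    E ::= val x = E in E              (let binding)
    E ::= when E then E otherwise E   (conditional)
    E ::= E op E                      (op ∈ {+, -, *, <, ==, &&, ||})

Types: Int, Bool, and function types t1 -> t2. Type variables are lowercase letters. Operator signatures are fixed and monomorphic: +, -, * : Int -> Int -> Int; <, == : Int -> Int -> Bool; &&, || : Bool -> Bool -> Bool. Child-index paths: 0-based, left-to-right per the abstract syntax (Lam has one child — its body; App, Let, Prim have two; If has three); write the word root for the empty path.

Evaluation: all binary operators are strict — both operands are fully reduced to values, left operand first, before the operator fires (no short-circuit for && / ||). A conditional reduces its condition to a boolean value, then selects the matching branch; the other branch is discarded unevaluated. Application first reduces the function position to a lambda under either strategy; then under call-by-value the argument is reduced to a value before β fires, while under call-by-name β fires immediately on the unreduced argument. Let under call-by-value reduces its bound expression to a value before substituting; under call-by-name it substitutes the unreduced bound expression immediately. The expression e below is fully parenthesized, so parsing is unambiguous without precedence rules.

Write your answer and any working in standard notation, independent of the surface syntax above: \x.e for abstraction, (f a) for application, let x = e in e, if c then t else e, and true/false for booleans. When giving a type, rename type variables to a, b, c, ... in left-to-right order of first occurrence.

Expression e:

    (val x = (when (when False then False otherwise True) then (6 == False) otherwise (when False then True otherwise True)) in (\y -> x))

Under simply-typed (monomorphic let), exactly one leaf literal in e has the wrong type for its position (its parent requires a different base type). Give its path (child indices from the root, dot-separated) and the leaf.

Derivation:
  unify Bool ~ Bool
  unify Bool ~ Bool
  unify Bool ~ Bool
  unify Int ~ Int
  unify Bool ~ Int
  FAIL: mismatch Bool ~ Int

Answer: 0.1.1 : false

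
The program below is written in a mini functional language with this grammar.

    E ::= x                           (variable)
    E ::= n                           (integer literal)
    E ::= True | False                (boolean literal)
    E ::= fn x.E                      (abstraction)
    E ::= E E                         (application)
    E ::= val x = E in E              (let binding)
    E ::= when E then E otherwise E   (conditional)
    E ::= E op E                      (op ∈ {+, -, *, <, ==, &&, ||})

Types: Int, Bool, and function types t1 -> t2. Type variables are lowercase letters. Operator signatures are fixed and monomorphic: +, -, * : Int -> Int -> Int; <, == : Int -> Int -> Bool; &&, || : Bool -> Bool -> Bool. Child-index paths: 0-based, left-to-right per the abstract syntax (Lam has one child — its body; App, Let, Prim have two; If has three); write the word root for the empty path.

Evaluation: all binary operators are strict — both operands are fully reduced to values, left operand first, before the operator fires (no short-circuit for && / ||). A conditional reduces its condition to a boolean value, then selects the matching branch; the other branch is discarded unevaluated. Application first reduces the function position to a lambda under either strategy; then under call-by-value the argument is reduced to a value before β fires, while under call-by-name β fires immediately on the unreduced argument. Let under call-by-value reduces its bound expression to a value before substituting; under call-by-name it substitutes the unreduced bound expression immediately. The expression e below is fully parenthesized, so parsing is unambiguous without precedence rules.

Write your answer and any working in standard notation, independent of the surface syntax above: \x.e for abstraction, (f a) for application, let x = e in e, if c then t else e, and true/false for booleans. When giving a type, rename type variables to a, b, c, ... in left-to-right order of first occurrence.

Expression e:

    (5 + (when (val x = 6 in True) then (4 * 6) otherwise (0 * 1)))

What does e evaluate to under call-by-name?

Answer: 29

Derivation:
step 0: (5 + (if (let x = 6 in true) then (4 * 6) else (0 * 1)))
step 1: [let@1.0] (5 + (if true then (4 * 6) else (0 * 1)))
step 2: [if@1] (5 + (4 * 6))
step 3: [delta@1] (5 + 24)
step 4: [delta@root] 29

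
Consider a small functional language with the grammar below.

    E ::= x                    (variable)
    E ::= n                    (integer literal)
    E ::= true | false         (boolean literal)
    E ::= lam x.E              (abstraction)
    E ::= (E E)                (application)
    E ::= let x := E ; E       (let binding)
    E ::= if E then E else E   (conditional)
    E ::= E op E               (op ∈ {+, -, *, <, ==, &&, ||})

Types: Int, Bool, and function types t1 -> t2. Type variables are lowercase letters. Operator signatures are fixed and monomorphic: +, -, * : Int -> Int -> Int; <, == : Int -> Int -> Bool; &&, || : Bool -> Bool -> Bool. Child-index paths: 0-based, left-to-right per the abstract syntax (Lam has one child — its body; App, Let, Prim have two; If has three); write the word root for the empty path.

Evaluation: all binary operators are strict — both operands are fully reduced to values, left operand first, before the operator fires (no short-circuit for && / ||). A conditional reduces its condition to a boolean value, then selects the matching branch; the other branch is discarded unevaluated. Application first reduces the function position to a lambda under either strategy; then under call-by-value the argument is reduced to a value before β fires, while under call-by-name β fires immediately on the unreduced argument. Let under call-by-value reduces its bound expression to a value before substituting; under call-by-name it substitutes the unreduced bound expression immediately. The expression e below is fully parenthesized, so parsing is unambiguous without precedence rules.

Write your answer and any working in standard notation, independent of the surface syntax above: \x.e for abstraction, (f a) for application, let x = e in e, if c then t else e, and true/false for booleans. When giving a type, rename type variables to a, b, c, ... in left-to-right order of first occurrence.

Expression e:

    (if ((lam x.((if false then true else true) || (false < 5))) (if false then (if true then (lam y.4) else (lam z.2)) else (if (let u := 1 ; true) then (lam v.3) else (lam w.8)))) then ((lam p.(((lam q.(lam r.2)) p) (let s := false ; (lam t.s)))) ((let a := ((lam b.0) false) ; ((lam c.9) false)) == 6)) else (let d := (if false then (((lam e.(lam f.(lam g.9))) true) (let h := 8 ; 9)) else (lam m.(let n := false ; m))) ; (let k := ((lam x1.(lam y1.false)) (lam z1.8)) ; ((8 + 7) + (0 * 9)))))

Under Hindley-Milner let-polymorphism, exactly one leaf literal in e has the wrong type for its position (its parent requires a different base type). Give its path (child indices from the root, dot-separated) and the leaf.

Working:
  unify Bool ~ Bool
  unify Bool ~ Bool
  unify Bool ~ Bool
  unify Bool ~ Int
  FAIL: mismatch Bool ~ Int

Answer: 0.0.0.1.0 : false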